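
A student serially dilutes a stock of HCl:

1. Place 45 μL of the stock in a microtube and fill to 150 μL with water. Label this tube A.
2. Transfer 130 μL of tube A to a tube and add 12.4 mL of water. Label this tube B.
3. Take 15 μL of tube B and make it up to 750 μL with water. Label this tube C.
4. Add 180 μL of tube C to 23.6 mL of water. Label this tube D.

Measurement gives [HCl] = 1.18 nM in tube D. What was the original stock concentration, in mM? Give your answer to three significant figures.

Step 1: 45 μL brought to 150 μL → factor 150/45 = 3.3333
Step 2: 130 μL + 12.4 mL = 12530 μL total → factor 12530/130 = 96.385
Step 3: 15 μL brought to 750 μL → factor 750/15 = 50
Step 4: 180 μL + 23.6 mL = 23780 μL total → factor 23780/180 = 132.11
Overall dilution factor = 3.3333 × 96.385 × 50 × 132.11 = 2.1222 × 10^6
Stock = 1.18 nM × 2.1222 × 10^6 = 2.504 × 10^6 nM = 2.50 mM

2.50 mM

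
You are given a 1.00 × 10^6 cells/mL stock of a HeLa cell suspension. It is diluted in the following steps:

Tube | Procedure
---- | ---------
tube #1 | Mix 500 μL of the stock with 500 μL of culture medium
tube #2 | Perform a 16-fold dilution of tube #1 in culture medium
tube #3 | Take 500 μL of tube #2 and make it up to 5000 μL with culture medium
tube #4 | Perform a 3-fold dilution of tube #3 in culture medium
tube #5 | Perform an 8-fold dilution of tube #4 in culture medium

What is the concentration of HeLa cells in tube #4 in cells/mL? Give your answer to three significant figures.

1.04 × 10^3 cells/mL

Step 1: 500 μL + 500 μL = 1000 μL total → factor 1000/500 = 2
Step 2: 16-fold → factor 16
Step 3: 500 μL brought to 5000 μL → factor 5000/500 = 10
Step 4: 3-fold → factor 3
Dilution factor through tube #4 = 2 × 16 × 10 × 3 = 960
[tube #4] = 1.00 × 10^6 cells/mL / 960 = 1.04 × 10^3 cells/mL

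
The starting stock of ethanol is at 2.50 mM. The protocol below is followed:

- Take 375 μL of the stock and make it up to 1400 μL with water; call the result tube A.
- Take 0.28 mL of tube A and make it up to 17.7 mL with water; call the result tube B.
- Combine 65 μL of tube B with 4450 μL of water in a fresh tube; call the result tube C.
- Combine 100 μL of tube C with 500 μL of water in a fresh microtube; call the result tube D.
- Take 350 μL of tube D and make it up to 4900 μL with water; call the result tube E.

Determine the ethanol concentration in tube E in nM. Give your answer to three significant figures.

Step 1: 375 μL brought to 1400 μL → factor 1400/375 = 3.7333
Step 2: 0.28 mL brought to 17.7 mL → factor 17.7/0.28 = 63.214
Step 3: 65 μL + 4450 μL = 4515 μL total → factor 4515/65 = 69.462
Step 4: 100 μL + 500 μL = 600 μL total → factor 600/100 = 6
Step 5: 350 μL brought to 4900 μL → factor 4900/350 = 14
Overall dilution factor = 3.7333 × 63.214 × 69.462 × 6 × 14 = 1.377 × 10^6
Final = 2.50 mM / 1.377 × 10^6 = 1.816 × 10^-6 mM = 1.82 nM

1.82 nM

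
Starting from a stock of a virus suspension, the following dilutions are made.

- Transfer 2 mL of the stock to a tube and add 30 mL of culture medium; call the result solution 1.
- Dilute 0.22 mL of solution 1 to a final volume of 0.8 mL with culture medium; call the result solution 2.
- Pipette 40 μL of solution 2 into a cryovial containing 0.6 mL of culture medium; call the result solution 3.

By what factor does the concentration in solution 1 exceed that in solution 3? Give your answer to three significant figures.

Step 1: 2 mL + 30 mL = 32 mL total → factor 32/2 = 16
Step 2: 0.22 mL brought to 0.8 mL → factor 0.8/0.22 = 3.6364
Step 3: 40 μL + 0.6 mL = 640 μL total → factor 640/40 = 16
Dilution factor to solution 1 = 16; to solution 3 = 930.91
[solution 1]/[solution 3] = (factor to solution 3)/(factor to solution 1) = 930.91/16 = 58.2

58.2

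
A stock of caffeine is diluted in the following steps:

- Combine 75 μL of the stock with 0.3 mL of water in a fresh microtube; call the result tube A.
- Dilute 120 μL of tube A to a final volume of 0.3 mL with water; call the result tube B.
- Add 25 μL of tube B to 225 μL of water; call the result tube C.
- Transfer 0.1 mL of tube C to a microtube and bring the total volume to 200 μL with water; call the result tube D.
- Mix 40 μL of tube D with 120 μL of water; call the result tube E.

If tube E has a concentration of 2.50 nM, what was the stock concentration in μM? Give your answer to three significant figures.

2.50 μM

Step 1: 75 μL + 0.3 mL = 375 μL total → factor 375/75 = 5
Step 2: 120 μL brought to 0.3 mL → factor 300/120 = 2.5
Step 3: 25 μL + 225 μL = 250 μL total → factor 250/25 = 10
Step 4: 0.1 mL brought to 200 μL → factor 0.2/0.1 = 2
Step 5: 40 μL + 120 μL = 160 μL total → factor 160/40 = 4
Overall dilution factor = 5 × 2.5 × 10 × 2 × 4 = 1000
Stock = 2.50 nM × 1000 = 2500 nM = 2.50 μM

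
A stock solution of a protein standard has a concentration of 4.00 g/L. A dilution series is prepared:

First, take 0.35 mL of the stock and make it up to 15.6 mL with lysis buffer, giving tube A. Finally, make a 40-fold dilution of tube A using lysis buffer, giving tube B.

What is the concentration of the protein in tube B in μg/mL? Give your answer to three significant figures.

2.24 μg/mL

Step 1: 0.35 mL brought to 15.6 mL → factor 15.6/0.35 = 44.571
Step 2: 40-fold → factor 40
Overall dilution factor = 44.571 × 40 = 1782.9
Final = 4.00 g/L / 1782.9 = 0.002244 g/L = 2.24 μg/mL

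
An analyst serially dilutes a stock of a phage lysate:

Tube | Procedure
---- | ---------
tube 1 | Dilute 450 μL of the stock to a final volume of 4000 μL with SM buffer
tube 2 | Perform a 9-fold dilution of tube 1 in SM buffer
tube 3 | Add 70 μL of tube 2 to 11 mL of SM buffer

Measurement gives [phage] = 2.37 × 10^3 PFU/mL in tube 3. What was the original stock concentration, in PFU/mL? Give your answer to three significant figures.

3.00 × 10^7 PFU/mL

Step 1: 450 μL brought to 4000 μL → factor 4000/450 = 8.8889
Step 2: 9-fold → factor 9
Step 3: 70 μL + 11 mL = 11070 μL total → factor 11070/70 = 158.14
Overall dilution factor = 8.8889 × 9 × 158.14 = 12651
Stock = 2.37 × 10^3 PFU/mL × 12651 = 3.00 × 10^7 PFU/mL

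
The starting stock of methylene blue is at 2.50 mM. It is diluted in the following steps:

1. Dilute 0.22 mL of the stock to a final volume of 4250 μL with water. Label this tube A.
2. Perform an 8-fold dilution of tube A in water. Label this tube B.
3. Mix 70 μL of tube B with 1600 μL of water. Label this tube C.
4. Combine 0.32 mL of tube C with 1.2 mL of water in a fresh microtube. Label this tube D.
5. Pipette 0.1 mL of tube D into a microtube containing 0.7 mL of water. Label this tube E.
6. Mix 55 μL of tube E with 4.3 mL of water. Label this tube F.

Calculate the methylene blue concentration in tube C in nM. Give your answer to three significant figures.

678 nM

Step 1: 0.22 mL brought to 4250 μL → factor 4.25/0.22 = 19.318
Step 2: 8-fold → factor 8
Step 3: 70 μL + 1600 μL = 1670 μL total → factor 1670/70 = 23.857
Dilution factor through tube C = 19.318 × 8 × 23.857 = 3687
[tube C] = 2.50 mM / 3687 = 0.0006781 mM = 678 nM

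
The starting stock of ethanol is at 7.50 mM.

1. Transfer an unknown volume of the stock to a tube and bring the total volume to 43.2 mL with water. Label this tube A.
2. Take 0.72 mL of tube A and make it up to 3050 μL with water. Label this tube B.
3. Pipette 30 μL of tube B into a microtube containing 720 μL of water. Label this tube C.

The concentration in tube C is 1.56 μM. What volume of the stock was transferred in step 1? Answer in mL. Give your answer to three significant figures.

Step 1: v brought to 43.2 mL → factor = 43.2 mL/v
Step 2: 0.72 mL brought to 3050 μL → factor 3.05/0.72 = 4.2361
Step 3: 30 μL + 720 μL = 750 μL total → factor 750/30 = 25
Product of known-step factors = 105.9
Overall factor = 7.50 mM / (1.56 μM) = 4807.7
Step-1 factor = 4807.7 / 105.9 = 45.397
v = 43.2 mL / 45.397 = 0.952 mL

0.952 mL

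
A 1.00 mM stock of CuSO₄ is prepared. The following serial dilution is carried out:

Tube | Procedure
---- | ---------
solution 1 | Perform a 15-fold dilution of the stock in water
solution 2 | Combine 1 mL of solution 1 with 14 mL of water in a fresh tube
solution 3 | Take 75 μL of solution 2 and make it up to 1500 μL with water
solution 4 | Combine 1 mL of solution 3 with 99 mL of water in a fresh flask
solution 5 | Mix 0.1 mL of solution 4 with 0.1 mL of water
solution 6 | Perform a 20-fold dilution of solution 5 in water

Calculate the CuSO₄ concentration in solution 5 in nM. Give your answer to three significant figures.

1.11 nM

Step 1: 15-fold → factor 15
Step 2: 1 mL + 14 mL = 15 mL total → factor 15/1 = 15
Step 3: 75 μL brought to 1500 μL → factor 1500/75 = 20
Step 4: 1 mL + 99 mL = 100 mL total → factor 100/1 = 100
Step 5: 0.1 mL + 0.1 mL = 0.2 mL total → factor 0.2/0.1 = 2
Dilution factor through solution 5 = 15 × 15 × 20 × 100 × 2 = 9 × 10^5
[solution 5] = 1.00 mM / 9 × 10^5 = 1.111 × 10^-6 mM = 1.11 nM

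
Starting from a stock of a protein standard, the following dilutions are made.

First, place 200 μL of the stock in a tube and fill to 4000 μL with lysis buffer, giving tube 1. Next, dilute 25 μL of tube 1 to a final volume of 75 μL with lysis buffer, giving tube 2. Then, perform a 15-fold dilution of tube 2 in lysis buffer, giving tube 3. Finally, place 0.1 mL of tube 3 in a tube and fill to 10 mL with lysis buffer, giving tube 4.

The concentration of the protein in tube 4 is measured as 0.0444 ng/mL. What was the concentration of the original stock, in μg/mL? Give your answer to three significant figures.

4.00 μg/mL

Step 1: 200 μL brought to 4000 μL → factor 4000/200 = 20
Step 2: 25 μL brought to 75 μL → factor 75/25 = 3
Step 3: 15-fold → factor 15
Step 4: 0.1 mL brought to 10 mL → factor 10/0.1 = 100
Overall dilution factor = 20 × 3 × 15 × 100 = 90000
Stock = 0.0444 ng/mL × 90000 = 3996 ng/mL = 4.00 μg/mL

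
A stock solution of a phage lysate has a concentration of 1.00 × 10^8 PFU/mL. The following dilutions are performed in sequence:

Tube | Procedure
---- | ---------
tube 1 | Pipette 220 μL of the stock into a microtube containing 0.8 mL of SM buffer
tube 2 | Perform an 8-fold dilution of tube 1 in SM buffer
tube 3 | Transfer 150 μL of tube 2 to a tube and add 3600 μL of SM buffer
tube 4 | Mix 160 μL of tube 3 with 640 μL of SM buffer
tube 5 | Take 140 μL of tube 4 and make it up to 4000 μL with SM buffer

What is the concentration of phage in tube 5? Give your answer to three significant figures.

Step 1: 220 μL + 0.8 mL = 1020 μL total → factor 1020/220 = 4.6364
Step 2: 8-fold → factor 8
Step 3: 150 μL + 3600 μL = 3750 μL total → factor 3750/150 = 25
Step 4: 160 μL + 640 μL = 800 μL total → factor 800/160 = 5
Step 5: 140 μL brought to 4000 μL → factor 4000/140 = 28.571
Overall dilution factor = 4.6364 × 8 × 25 × 5 × 28.571 = 1.3247 × 10^5
Final = 1.00 × 10^8 PFU/mL / 1.3247 × 10^5 = 755 PFU/mL

755 PFU/mL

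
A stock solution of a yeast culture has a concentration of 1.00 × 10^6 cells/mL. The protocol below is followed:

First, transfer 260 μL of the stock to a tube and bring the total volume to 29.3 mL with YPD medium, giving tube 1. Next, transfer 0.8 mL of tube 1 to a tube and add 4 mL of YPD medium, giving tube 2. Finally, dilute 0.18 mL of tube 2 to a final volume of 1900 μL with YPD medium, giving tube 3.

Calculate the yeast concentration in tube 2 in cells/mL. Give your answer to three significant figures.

1.48 × 10^3 cells/mL

Step 1: 260 μL brought to 29.3 mL → factor 29300/260 = 112.69
Step 2: 0.8 mL + 4 mL = 4.8 mL total → factor 4.8/0.8 = 6
Dilution factor through tube 2 = 112.69 × 6 = 676.15
[tube 2] = 1.00 × 10^6 cells/mL / 676.15 = 1.48 × 10^3 cells/mL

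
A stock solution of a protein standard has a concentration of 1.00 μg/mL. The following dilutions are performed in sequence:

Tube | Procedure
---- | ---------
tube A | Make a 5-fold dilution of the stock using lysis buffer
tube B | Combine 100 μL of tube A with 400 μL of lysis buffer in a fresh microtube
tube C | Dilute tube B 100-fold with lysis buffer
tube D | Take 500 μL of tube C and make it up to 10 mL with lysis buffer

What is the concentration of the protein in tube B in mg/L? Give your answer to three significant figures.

Step 1: 5-fold → factor 5
Step 2: 100 μL + 400 μL = 500 μL total → factor 500/100 = 5
Dilution factor through tube B = 5 × 5 = 25
[tube B] = 1.00 μg/mL / 25 = 0.04000 μg/mL = 0.0400 mg/L

0.0400 mg/L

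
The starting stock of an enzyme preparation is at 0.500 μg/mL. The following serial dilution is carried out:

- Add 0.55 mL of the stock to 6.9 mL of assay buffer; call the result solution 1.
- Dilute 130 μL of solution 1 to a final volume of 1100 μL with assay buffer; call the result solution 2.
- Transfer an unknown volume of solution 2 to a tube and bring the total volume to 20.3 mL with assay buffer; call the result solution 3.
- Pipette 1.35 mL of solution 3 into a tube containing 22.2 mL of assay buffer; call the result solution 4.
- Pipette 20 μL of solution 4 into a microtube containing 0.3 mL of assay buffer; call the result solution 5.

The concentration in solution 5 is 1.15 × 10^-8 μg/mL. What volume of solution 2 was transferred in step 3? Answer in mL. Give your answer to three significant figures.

Step 1: 0.55 mL + 6.9 mL = 7.45 mL total → factor 7.45/0.55 = 13.545
Step 2: 130 μL brought to 1100 μL → factor 1100/130 = 8.4615
Step 3: v brought to 20.3 mL → factor = 20.3 mL/v
Step 4: 1.35 mL + 22.2 mL = 23.55 mL total → factor 23.55/1.35 = 17.444
Step 5: 20 μL + 0.3 mL = 320 μL total → factor 320/20 = 16
Product of known-step factors = 31990
Overall factor = 0.500 μg/mL / (1.15 × 10^-8 μg/mL) = 4.3478 × 10^7
Step-3 factor = 4.3478 × 10^7 / 31990 = 1359.1
v = 20.3 mL / 1359.1 = 0.0149 mL

0.0149 mL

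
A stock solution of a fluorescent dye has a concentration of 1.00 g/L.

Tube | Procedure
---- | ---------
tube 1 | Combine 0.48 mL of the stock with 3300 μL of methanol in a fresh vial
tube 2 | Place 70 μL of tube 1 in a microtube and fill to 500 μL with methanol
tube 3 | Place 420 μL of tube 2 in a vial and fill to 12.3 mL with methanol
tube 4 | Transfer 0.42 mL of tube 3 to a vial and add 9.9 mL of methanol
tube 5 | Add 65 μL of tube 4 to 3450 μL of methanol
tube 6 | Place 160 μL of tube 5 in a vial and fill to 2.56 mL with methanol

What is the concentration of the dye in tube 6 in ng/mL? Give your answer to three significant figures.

Step 1: 0.48 mL + 3300 μL = 3.78 mL total → factor 3.78/0.48 = 7.875
Step 2: 70 μL brought to 500 μL → factor 500/70 = 7.1429
Step 3: 420 μL brought to 12.3 mL → factor 12300/420 = 29.286
Step 4: 0.42 mL + 9.9 mL = 10.32 mL total → factor 10.32/0.42 = 24.571
Step 5: 65 μL + 3450 μL = 3515 μL total → factor 3515/65 = 54.077
Step 6: 160 μL brought to 2.56 mL → factor 2560/160 = 16
Overall dilution factor = 7.875 × 7.1429 × 29.286 × 24.571 × 54.077 × 16 = 3.5022 × 10^7
Final = 1.00 g/L / 3.5022 × 10^7 = 2.855 × 10^-8 g/L = 0.0286 ng/mL

0.0286 ng/mL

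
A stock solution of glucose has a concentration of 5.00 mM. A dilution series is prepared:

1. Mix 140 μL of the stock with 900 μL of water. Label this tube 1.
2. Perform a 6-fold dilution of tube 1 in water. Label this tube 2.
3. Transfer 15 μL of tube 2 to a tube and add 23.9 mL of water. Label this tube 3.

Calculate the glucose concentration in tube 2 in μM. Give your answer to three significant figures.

112 μM

Step 1: 140 μL + 900 μL = 1040 μL total → factor 1040/140 = 7.4286
Step 2: 6-fold → factor 6
Dilution factor through tube 2 = 7.4286 × 6 = 44.571
[tube 2] = 5.00 mM / 44.571 = 0.1122 mM = 112 μM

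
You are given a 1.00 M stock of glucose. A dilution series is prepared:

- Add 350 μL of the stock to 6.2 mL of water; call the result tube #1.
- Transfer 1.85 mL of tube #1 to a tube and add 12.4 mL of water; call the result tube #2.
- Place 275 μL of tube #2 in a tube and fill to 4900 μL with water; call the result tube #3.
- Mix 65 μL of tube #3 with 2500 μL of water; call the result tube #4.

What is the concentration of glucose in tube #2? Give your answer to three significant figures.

Step 1: 350 μL + 6.2 mL = 6550 μL total → factor 6550/350 = 18.714
Step 2: 1.85 mL + 12.4 mL = 14.25 mL total → factor 14.25/1.85 = 7.7027
Dilution factor through tube #2 = 18.714 × 7.7027 = 144.15
[tube #2] = 1.00 M / 144.15 = 0.00694 M

0.00694 M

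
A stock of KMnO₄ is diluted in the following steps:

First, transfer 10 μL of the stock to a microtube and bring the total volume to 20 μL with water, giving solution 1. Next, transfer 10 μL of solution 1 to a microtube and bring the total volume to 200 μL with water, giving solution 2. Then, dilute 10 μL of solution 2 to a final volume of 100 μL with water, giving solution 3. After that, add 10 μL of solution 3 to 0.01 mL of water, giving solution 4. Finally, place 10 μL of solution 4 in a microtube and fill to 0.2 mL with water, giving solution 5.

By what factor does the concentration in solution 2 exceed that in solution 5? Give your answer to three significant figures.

Step 1: 10 μL brought to 20 μL → factor 20/10 = 2
Step 2: 10 μL brought to 200 μL → factor 200/10 = 20
Step 3: 10 μL brought to 100 μL → factor 100/10 = 10
Step 4: 10 μL + 0.01 mL = 20 μL total → factor 20/10 = 2
Step 5: 10 μL brought to 0.2 mL → factor 200/10 = 20
Dilution factor to solution 2 = 40; to solution 5 = 16000
[solution 2]/[solution 5] = (factor to solution 5)/(factor to solution 2) = 16000/40 = 400

400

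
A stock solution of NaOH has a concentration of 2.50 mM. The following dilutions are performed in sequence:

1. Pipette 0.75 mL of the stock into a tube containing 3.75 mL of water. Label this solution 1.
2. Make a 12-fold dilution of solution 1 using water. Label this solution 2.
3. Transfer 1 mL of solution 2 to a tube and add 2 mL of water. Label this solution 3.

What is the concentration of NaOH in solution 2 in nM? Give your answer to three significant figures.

3.47 × 10^4 nM

Step 1: 0.75 mL + 3.75 mL = 4.5 mL total → factor 4.5/0.75 = 6
Step 2: 12-fold → factor 12
Dilution factor through solution 2 = 6 × 12 = 72
[solution 2] = 2.50 mM / 72 = 0.03472 mM = 3.47 × 10^4 nM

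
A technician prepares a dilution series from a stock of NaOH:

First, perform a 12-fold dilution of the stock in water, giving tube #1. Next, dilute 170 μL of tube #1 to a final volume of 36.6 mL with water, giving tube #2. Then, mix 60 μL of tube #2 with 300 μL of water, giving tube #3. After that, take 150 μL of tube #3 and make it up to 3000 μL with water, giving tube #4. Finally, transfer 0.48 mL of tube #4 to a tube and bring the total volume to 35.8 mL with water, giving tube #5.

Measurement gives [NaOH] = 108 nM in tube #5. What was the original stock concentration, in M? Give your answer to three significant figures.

Step 1: 12-fold → factor 12
Step 2: 170 μL brought to 36.6 mL → factor 36600/170 = 215.29
Step 3: 60 μL + 300 μL = 360 μL total → factor 360/60 = 6
Step 4: 150 μL brought to 3000 μL → factor 3000/150 = 20
Step 5: 0.48 mL brought to 35.8 mL → factor 35.8/0.48 = 74.583
Overall dilution factor = 12 × 215.29 × 6 × 20 × 74.583 = 2.3123 × 10^7
Stock = 108 nM × 2.3123 × 10^7 = 2.497 × 10^9 nM = 2.50 M

2.50 M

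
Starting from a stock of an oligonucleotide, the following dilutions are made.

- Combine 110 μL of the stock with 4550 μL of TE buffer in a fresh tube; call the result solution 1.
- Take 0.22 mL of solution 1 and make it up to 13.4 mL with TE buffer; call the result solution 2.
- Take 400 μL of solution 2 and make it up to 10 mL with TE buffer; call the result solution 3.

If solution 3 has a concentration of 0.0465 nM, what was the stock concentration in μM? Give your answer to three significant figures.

Step 1: 110 μL + 4550 μL = 4660 μL total → factor 4660/110 = 42.364
Step 2: 0.22 mL brought to 13.4 mL → factor 13.4/0.22 = 60.909
Step 3: 400 μL brought to 10 mL → factor 10000/400 = 25
Overall dilution factor = 42.364 × 60.909 × 25 = 64508
Stock = 0.0465 nM × 64508 = 3000 nM = 3.00 μM

3.00 μM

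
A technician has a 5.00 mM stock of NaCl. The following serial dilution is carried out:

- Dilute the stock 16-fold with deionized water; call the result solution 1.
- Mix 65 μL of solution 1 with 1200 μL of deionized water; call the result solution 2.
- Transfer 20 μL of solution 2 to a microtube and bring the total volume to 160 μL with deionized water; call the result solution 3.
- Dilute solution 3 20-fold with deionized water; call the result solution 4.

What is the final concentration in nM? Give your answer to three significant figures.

Step 1: 16-fold → factor 16
Step 2: 65 μL + 1200 μL = 1265 μL total → factor 1265/65 = 19.462
Step 3: 20 μL brought to 160 μL → factor 160/20 = 8
Step 4: 20-fold → factor 20
Overall dilution factor = 16 × 19.462 × 8 × 20 = 49822
Final = 5.00 mM / 49822 = 0.0001004 mM = 100 nM

100 nM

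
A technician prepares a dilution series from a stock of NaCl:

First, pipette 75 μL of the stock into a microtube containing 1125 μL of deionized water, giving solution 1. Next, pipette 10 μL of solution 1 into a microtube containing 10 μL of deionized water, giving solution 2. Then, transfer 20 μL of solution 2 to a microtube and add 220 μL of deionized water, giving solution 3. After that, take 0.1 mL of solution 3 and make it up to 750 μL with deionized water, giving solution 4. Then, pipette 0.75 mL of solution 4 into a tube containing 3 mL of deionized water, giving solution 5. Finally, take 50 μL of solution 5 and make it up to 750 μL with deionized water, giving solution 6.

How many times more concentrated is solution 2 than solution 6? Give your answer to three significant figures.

6.75 × 10^3

Step 1: 75 μL + 1125 μL = 1200 μL total → factor 1200/75 = 16
Step 2: 10 μL + 10 μL = 20 μL total → factor 20/10 = 2
Step 3: 20 μL + 220 μL = 240 μL total → factor 240/20 = 12
Step 4: 0.1 mL brought to 750 μL → factor 0.75/0.1 = 7.5
Step 5: 0.75 mL + 3 mL = 3.75 mL total → factor 3.75/0.75 = 5
Step 6: 50 μL brought to 750 μL → factor 750/50 = 15
Dilution factor to solution 2 = 32; to solution 6 = 2.16 × 10^5
[solution 2]/[solution 6] = (factor to solution 6)/(factor to solution 2) = 2.16 × 10^5/32 = 6.75 × 10^3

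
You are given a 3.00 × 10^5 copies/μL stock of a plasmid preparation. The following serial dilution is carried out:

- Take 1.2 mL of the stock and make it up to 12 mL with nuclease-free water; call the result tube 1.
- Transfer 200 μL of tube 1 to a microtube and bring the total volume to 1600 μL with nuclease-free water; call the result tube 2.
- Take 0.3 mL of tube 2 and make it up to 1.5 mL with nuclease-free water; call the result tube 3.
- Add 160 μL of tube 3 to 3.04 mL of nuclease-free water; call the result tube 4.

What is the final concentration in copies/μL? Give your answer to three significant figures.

Step 1: 1.2 mL brought to 12 mL → factor 12/1.2 = 10
Step 2: 200 μL brought to 1600 μL → factor 1600/200 = 8
Step 3: 0.3 mL brought to 1.5 mL → factor 1.5/0.3 = 5
Step 4: 160 μL + 3.04 mL = 3200 μL total → factor 3200/160 = 20
Overall dilution factor = 10 × 8 × 5 × 20 = 8000
Final = 3.00 × 10^5 copies/μL / 8000 = 37.5 copies/μL

37.5 copies/μL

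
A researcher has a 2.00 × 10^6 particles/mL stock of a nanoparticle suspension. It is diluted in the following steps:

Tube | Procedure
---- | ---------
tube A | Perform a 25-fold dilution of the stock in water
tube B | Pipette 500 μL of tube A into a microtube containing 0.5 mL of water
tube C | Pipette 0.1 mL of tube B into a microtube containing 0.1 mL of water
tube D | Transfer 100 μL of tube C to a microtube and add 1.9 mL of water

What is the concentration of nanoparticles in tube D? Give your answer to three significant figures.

1.00 × 10^3 particles/mL

Step 1: 25-fold → factor 25
Step 2: 500 μL + 0.5 mL = 1000 μL total → factor 1000/500 = 2
Step 3: 0.1 mL + 0.1 mL = 0.2 mL total → factor 0.2/0.1 = 2
Step 4: 100 μL + 1.9 mL = 2000 μL total → factor 2000/100 = 20
Overall dilution factor = 25 × 2 × 2 × 20 = 2000
Final = 2.00 × 10^6 particles/mL / 2000 = 1.00 × 10^3 particles/mL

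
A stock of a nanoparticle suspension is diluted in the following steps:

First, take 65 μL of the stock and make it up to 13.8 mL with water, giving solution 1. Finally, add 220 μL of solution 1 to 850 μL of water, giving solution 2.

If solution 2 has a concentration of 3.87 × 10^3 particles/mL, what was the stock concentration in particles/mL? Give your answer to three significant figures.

4.00 × 10^6 particles/mL

Step 1: 65 μL brought to 13.8 mL → factor 13800/65 = 212.31
Step 2: 220 μL + 850 μL = 1070 μL total → factor 1070/220 = 4.8636
Overall dilution factor = 212.31 × 4.8636 = 1032.6
Stock = 3.87 × 10^3 particles/mL × 1032.6 = 4.00 × 10^6 particles/mL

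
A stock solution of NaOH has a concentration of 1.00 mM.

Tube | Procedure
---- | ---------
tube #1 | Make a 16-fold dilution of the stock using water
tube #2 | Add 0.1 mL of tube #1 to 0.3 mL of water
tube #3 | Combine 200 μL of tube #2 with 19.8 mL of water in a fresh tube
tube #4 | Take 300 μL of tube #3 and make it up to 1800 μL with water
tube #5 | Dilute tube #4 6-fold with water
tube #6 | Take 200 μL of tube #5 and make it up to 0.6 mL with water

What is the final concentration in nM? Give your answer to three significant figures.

1.45 nM

Step 1: 16-fold → factor 16
Step 2: 0.1 mL + 0.3 mL = 0.4 mL total → factor 0.4/0.1 = 4
Step 3: 200 μL + 19.8 mL = 20000 μL total → factor 20000/200 = 100
Step 4: 300 μL brought to 1800 μL → factor 1800/300 = 6
Step 5: 6-fold → factor 6
Step 6: 200 μL brought to 0.6 mL → factor 600/200 = 3
Overall dilution factor = 16 × 4 × 100 × 6 × 6 × 3 = 6.912 × 10^5
Final = 1.00 mM / 6.912 × 10^5 = 1.447 × 10^-6 mM = 1.45 nM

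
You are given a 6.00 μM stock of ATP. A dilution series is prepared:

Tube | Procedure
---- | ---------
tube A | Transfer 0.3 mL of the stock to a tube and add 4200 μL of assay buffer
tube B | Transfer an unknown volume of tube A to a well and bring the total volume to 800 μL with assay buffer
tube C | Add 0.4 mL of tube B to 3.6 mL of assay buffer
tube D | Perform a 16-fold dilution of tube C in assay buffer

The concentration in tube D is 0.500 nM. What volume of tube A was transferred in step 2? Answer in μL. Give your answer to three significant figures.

160 μL

Step 1: 0.3 mL + 4200 μL = 4.5 mL total → factor 4.5/0.3 = 15
Step 2: v brought to 800 μL → factor = 800 μL/v
Step 3: 0.4 mL + 3.6 mL = 4 mL total → factor 4/0.4 = 10
Step 4: 16-fold → factor 16
Product of known-step factors = 2400
Overall factor = 6.00 μM / (0.500 nM) = 12000
Step-2 factor = 12000 / 2400 = 5
v = 800 μL / 5 = 160 μL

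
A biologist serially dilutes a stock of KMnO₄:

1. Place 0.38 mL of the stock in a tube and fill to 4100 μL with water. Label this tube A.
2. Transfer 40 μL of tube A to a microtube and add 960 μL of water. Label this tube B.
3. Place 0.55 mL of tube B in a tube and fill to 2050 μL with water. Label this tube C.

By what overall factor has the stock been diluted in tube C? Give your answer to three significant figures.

1.01 × 10^3

Step 1: 0.38 mL brought to 4100 μL → factor 4.1/0.38 = 10.789
Step 2: 40 μL + 960 μL = 1000 μL total → factor 1000/40 = 25
Step 3: 0.55 mL brought to 2050 μL → factor 2.05/0.55 = 3.7273
Overall dilution factor = 10.789 × 25 × 3.7273 = 1005.4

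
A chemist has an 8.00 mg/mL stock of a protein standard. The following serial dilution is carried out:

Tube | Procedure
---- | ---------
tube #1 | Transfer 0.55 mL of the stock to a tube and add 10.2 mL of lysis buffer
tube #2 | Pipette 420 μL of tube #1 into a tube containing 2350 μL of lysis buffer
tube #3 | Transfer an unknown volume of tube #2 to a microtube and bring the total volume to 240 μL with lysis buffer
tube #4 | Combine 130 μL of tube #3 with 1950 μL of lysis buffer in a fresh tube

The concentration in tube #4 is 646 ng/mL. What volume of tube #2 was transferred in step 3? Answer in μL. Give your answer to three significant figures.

40.0 μL

Step 1: 0.55 mL + 10.2 mL = 10.75 mL total → factor 10.75/0.55 = 19.545
Step 2: 420 μL + 2350 μL = 2770 μL total → factor 2770/420 = 6.5952
Step 3: v brought to 240 μL → factor = 240 μL/v
Step 4: 130 μL + 1950 μL = 2080 μL total → factor 2080/130 = 16
Product of known-step factors = 2062.5
Overall factor = 8.00 mg/mL / (646 ng/mL) = 12384
Step-3 factor = 12384 / 2062.5 = 6.0043
v = 240 μL / 6.0043 = 40.0 μL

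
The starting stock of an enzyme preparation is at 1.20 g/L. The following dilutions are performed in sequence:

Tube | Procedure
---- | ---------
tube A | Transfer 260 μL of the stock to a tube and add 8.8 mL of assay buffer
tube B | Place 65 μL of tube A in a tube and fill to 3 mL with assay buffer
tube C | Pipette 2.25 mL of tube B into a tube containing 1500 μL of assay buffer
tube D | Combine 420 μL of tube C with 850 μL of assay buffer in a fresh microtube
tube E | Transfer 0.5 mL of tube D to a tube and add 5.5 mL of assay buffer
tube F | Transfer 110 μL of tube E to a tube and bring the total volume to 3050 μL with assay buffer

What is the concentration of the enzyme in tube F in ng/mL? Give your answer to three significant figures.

0.445 ng/mL

Step 1: 260 μL + 8.8 mL = 9060 μL total → factor 9060/260 = 34.846
Step 2: 65 μL brought to 3 mL → factor 3000/65 = 46.154
Step 3: 2.25 mL + 1500 μL = 3.75 mL total → factor 3.75/2.25 = 1.6667
Step 4: 420 μL + 850 μL = 1270 μL total → factor 1270/420 = 3.0238
Step 5: 0.5 mL + 5.5 mL = 6 mL total → factor 6/0.5 = 12
Step 6: 110 μL brought to 3050 μL → factor 3050/110 = 27.727
Overall dilution factor = 34.846 × 46.154 × 1.6667 × 3.0238 × 12 × 27.727 = 2.6968 × 10^6
Final = 1.20 g/L / 2.6968 × 10^6 = 4.450 × 10^-7 g/L = 0.445 ng/mL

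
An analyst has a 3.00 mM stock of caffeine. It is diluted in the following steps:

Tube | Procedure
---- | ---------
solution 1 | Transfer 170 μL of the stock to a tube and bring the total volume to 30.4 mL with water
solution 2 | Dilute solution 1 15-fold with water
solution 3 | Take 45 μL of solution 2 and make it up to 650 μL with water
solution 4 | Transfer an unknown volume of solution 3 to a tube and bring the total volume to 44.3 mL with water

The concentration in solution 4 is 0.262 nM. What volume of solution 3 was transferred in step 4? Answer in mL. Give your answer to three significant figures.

0.150 mL

Step 1: 170 μL brought to 30.4 mL → factor 30400/170 = 178.82
Step 2: 15-fold → factor 15
Step 3: 45 μL brought to 650 μL → factor 650/45 = 14.444
Step 4: v brought to 44.3 mL → factor = 44.3 mL/v
Product of known-step factors = 38745
Overall factor = 3.00 mM / (0.262 nM) = 1.145 × 10^7
Step-4 factor = 1.145 × 10^7 / 38745 = 295.53
v = 44.3 mL / 295.53 = 0.150 mL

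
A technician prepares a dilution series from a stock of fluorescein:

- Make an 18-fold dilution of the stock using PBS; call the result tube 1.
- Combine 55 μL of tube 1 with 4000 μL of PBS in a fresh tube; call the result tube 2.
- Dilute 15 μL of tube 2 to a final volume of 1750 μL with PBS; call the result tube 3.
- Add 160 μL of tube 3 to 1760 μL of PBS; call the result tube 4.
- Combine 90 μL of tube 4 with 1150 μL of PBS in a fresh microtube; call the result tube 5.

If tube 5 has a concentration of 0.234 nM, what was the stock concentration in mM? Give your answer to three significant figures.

Step 1: 18-fold → factor 18
Step 2: 55 μL + 4000 μL = 4055 μL total → factor 4055/55 = 73.727
Step 3: 15 μL brought to 1750 μL → factor 1750/15 = 116.67
Step 4: 160 μL + 1760 μL = 1920 μL total → factor 1920/160 = 12
Step 5: 90 μL + 1150 μL = 1240 μL total → factor 1240/90 = 13.778
Overall dilution factor = 18 × 73.727 × 116.67 × 12 × 13.778 = 2.5598 × 10^7
Stock = 0.234 nM × 2.5598 × 10^7 = 5.990 × 10^6 nM = 5.99 mM

5.99 mM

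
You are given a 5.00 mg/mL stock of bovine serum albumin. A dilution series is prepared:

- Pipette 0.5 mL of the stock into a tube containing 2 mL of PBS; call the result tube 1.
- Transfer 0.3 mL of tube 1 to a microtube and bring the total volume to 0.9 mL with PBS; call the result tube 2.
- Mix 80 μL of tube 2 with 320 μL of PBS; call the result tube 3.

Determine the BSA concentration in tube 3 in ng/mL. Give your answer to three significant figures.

6.67 × 10^4 ng/mL

Step 1: 0.5 mL + 2 mL = 2.5 mL total → factor 2.5/0.5 = 5
Step 2: 0.3 mL brought to 0.9 mL → factor 0.9/0.3 = 3
Step 3: 80 μL + 320 μL = 400 μL total → factor 400/80 = 5
Overall dilution factor = 5 × 3 × 5 = 75
Final = 5.00 mg/mL / 75 = 0.06667 mg/mL = 6.67 × 10^4 ng/mL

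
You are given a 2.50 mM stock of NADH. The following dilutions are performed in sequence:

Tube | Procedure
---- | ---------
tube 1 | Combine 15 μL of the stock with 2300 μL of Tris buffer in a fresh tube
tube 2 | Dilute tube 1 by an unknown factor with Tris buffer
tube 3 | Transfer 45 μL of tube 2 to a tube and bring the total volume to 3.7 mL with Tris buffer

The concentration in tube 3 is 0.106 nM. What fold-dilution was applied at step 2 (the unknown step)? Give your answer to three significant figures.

1.86 × 10^3-fold

Step 1: 15 μL + 2300 μL = 2315 μL total → factor 2315/15 = 154.33
Step 2: unknown factor x
Step 3: 45 μL brought to 3.7 mL → factor 3700/45 = 82.222
Product of known-step factors = 12690
Overall factor = 2.50 mM / (0.106 nM) = 2.3585 × 10^7
x = 2.3585 × 10^7 / 12690 = 1.86 × 10^3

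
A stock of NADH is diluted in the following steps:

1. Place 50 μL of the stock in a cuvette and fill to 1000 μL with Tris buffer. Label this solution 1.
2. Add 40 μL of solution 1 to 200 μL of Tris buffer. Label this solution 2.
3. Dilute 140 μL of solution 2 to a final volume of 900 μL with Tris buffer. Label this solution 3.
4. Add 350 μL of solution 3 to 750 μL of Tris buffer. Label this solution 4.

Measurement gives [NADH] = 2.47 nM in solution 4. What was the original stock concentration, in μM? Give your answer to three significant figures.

5.99 μM

Step 1: 50 μL brought to 1000 μL → factor 1000/50 = 20
Step 2: 40 μL + 200 μL = 240 μL total → factor 240/40 = 6
Step 3: 140 μL brought to 900 μL → factor 900/140 = 6.4286
Step 4: 350 μL + 750 μL = 1100 μL total → factor 1100/350 = 3.1429
Overall dilution factor = 20 × 6 × 6.4286 × 3.1429 = 2424.5
Stock = 2.47 nM × 2424.5 = 5988 nM = 5.99 μM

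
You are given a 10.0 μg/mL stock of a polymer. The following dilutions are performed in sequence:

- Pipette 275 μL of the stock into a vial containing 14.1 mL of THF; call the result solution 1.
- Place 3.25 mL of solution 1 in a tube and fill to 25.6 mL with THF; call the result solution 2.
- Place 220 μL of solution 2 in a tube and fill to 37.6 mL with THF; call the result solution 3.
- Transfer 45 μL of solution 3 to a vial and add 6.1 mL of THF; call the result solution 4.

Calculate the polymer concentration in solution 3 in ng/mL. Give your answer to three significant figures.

0.142 ng/mL

Step 1: 275 μL + 14.1 mL = 14375 μL total → factor 14375/275 = 52.273
Step 2: 3.25 mL brought to 25.6 mL → factor 25.6/3.25 = 7.8769
Step 3: 220 μL brought to 37.6 mL → factor 37600/220 = 170.91
Dilution factor through solution 3 = 52.273 × 7.8769 × 170.91 = 70372
[solution 3] = 10.0 μg/mL / 70372 = 0.0001421 μg/mL = 0.142 ng/mL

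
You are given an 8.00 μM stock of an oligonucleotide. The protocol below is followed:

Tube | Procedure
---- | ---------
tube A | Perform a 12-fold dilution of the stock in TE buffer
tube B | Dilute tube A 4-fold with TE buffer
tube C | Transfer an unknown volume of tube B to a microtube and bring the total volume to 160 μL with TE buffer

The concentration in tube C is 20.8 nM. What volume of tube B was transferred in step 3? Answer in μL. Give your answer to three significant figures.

20.0 μL

Step 1: 12-fold → factor 12
Step 2: 4-fold → factor 4
Step 3: v brought to 160 μL → factor = 160 μL/v
Product of known-step factors = 48
Overall factor = 8.00 μM / (20.8 nM) = 384.62
Step-3 factor = 384.62 / 48 = 8.0128
v = 160 μL / 8.0128 = 20.0 μL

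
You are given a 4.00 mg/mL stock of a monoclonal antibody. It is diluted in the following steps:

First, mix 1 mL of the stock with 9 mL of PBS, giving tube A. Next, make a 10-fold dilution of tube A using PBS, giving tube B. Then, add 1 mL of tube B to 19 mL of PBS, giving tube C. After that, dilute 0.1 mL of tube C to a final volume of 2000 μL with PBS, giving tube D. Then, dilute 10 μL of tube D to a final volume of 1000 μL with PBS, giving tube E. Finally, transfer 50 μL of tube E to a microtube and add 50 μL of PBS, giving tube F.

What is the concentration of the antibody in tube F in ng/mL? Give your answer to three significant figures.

0.500 ng/mL

Step 1: 1 mL + 9 mL = 10 mL total → factor 10/1 = 10
Step 2: 10-fold → factor 10
Step 3: 1 mL + 19 mL = 20 mL total → factor 20/1 = 20
Step 4: 0.1 mL brought to 2000 μL → factor 2/0.1 = 20
Step 5: 10 μL brought to 1000 μL → factor 1000/10 = 100
Step 6: 50 μL + 50 μL = 100 μL total → factor 100/50 = 2
Overall dilution factor = 10 × 10 × 20 × 20 × 100 × 2 = 8 × 10^6
Final = 4.00 mg/mL / 8 × 10^6 = 5.000 × 10^-7 mg/mL = 0.500 ng/mL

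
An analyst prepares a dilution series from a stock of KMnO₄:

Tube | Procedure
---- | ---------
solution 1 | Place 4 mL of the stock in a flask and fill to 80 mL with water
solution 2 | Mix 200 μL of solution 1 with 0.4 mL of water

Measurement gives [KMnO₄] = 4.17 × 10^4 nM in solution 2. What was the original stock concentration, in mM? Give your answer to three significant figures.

Step 1: 4 mL brought to 80 mL → factor 80/4 = 20
Step 2: 200 μL + 0.4 mL = 600 μL total → factor 600/200 = 3
Overall dilution factor = 20 × 3 = 60
Stock = 4.17 × 10^4 nM × 60 = 2.502 × 10^6 nM = 2.50 mM

2.50 mM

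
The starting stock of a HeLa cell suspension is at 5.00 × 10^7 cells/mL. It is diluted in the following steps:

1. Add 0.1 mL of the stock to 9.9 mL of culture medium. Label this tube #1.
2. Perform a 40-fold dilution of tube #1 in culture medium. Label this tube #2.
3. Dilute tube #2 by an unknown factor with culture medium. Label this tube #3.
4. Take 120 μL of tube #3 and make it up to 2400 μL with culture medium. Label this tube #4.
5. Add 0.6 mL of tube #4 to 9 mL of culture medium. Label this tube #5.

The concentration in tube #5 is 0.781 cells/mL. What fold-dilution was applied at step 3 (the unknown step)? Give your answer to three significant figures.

Step 1: 0.1 mL + 9.9 mL = 10 mL total → factor 10/0.1 = 100
Step 2: 40-fold → factor 40
Step 3: unknown factor x
Step 4: 120 μL brought to 2400 μL → factor 2400/120 = 20
Step 5: 0.6 mL + 9 mL = 9.6 mL total → factor 9.6/0.6 = 16
Product of known-step factors = 1.28 × 10^6
Overall factor = 5.00 × 10^7 cells/mL / (0.781 cells/mL) = 6.402 × 10^7
x = 6.402 × 10^7 / 1.28 × 10^6 = 50.0

50.0-fold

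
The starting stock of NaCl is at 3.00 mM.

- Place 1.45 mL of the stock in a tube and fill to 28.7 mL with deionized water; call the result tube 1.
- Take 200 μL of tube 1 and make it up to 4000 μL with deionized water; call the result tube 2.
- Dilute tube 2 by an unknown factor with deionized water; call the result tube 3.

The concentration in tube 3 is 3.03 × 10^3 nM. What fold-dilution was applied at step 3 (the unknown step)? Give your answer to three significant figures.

2.50-fold

Step 1: 1.45 mL brought to 28.7 mL → factor 28.7/1.45 = 19.793
Step 2: 200 μL brought to 4000 μL → factor 4000/200 = 20
Step 3: unknown factor x
Product of known-step factors = 395.86
Overall factor = 3.00 mM / (3.03 × 10^3 nM) = 990.1
x = 990.1 / 395.86 = 2.50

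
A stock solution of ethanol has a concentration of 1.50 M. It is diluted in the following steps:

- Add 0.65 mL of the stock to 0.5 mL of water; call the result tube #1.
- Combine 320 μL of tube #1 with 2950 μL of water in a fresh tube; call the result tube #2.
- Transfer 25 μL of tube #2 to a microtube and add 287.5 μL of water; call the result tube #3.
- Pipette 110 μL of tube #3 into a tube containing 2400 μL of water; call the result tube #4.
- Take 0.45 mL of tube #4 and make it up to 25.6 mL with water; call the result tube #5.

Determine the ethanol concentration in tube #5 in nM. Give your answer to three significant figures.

Step 1: 0.65 mL + 0.5 mL = 1.15 mL total → factor 1.15/0.65 = 1.7692
Step 2: 320 μL + 2950 μL = 3270 μL total → factor 3270/320 = 10.219
Step 3: 25 μL + 287.5 μL = 312.5 μL total → factor 312.5/25 = 12.5
Step 4: 110 μL + 2400 μL = 2510 μL total → factor 2510/110 = 22.818
Step 5: 0.45 mL brought to 25.6 mL → factor 25.6/0.45 = 56.889
Overall dilution factor = 1.7692 × 10.219 × 12.5 × 22.818 × 56.889 = 2.9336 × 10^5
Final = 1.50 M / 2.9336 × 10^5 = 5.113 × 10^-6 M = 5.11 × 10^3 nM

5.11 × 10^3 nM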